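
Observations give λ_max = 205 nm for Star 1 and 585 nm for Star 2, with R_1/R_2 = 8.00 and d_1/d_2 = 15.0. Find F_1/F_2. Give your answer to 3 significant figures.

18.9

Wien's law: T_1/T_2 = λ_2/λ_1 = 585/205 = 2.854.
L_1/L_2 = (R_1/R_2)²(T_1/T_2)⁴ = (8.00)²(2.854)⁴ = 4244.
F_1/F_2 = (L_1/L_2)/(d_1/d_2)² = 4244/(15.0)² = 18.86.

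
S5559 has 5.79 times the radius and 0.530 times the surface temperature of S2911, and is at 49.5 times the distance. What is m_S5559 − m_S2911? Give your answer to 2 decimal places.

7.42

L_S5559/L_S2911 = (5.79)²(0.530)⁴ = 2.645.
F_S5559/F_S2911 = (L_S5559/L_S2911)/(d_S5559/d_S2911)² = 2.645/2450 = 0.001080.
m_S5559 − m_S2911 = −2.5 log₁₀(0.001080) = 7.42.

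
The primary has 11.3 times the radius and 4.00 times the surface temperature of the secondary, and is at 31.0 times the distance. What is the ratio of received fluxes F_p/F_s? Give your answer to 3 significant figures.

L_p/L_s = (R_p/R_s)²(T_p/T_s)⁴ = (11.3)² × (4.00)⁴ = 3.269×10^4.
F_p/F_s = (L_p/L_s)/(d_p/d_s)² = 3.269×10^4 / (31.0)² = 34.02.

34.0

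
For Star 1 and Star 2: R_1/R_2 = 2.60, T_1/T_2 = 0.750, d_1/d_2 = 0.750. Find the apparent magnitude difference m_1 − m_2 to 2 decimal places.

L_1/L_2 = (2.60)²(0.750)⁴ = 2.139.
F_1/F_2 = (L_1/L_2)/(d_1/d_2)² = 2.139/0.5625 = 3.803.
m_1 − m_2 = −2.5 log₁₀(3.803) = -1.45.

-1.45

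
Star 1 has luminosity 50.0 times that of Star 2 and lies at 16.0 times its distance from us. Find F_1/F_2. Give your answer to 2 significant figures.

0.20

F = L/(4πd²), so F_1/F_2 = (L_1/L_2) / (d_1/d_2)²
= 50.0 / (16.0)² = 50.0 / 256.0 = 0.1953.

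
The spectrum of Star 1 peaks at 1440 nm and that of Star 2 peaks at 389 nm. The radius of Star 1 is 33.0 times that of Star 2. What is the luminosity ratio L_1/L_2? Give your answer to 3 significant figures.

5.80

Wien's law gives T ∝ 1/λ_max, so T_1/T_2 = λ_2/λ_1 = 389/1440 = 0.2701.
Then L ∝ R²T⁴ gives L_1/L_2 = (33.0)² × (0.2701)⁴ = 1089 × 0.005325 = 5.799.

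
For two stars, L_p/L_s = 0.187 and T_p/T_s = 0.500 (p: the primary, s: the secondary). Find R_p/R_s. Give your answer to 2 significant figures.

1.7

L ∝ R²T⁴ gives R ∝ √L / T², so
R_p/R_s = √(0.187) / (0.500)² = 0.4324 / 0.2500 = 1.730.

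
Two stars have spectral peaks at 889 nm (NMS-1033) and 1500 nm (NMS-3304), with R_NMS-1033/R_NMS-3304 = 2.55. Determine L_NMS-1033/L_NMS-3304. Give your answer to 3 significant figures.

Wien's law gives T ∝ 1/λ_max, so T_NMS-1033/T_NMS-3304 = λ_NMS-3304/λ_NMS-1033 = 1500/889 = 1.687.
Then L ∝ R²T⁴ gives L_NMS-1033/L_NMS-3304 = (2.55)² × (1.687)⁴ = 6.502 × 8.105 = 52.70.

52.7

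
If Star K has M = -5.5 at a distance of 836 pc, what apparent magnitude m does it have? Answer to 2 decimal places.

4.11

m = M + 5 log₁₀(d/10 pc) = -5.5 + 5 log₁₀(836/10)
  = -5.5 + 5 × 1.922 = -5.5 + 9.61 = 4.11.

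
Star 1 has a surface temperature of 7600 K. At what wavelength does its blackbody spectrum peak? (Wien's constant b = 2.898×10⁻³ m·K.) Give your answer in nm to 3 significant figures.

λ_max = b/T = 2.898×10⁻³ / 7600 = 3.81×10^-7 m = 381.3 nm.

381 nm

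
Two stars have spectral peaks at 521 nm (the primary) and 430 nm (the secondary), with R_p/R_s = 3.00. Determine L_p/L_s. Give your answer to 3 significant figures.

Wien's law gives T ∝ 1/λ_max, so T_p/T_s = λ_s/λ_p = 430/521 = 0.8253.
Then L ∝ R²T⁴ gives L_p/L_s = (3.00)² × (0.8253)⁴ = 9.000 × 0.4640 = 4.176.

4.18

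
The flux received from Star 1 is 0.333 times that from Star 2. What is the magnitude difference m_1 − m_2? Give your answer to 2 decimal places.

m_1 − m_2 = −2.5 log₁₀(F_1/F_2) = −2.5 log₁₀(0.333) = −2.5 × (-0.478) = 1.194.

1.19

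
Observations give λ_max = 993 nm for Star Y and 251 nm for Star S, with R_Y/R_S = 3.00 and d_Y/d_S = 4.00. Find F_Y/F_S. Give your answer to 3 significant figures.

Wien's law: T_Y/T_S = λ_S/λ_Y = 251/993 = 0.2528.
L_Y/L_S = (R_Y/R_S)²(T_Y/T_S)⁴ = (3.00)²(0.2528)⁴ = 0.03674.
F_Y/F_S = (L_Y/L_S)/(d_Y/d_S)² = 0.03674/(4.00)² = 0.002296.

0.00230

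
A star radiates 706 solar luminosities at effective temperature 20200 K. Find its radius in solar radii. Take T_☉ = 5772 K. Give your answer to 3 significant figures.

2.17 solar radii

R/R_☉ = √(L/L_☉) / (T/T_☉)² = √(706) / (3.500)²
       = 26.57 / 12.25 = 2.169.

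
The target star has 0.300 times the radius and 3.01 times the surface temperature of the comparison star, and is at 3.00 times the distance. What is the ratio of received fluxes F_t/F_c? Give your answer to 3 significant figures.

0.821

L_t/L_c = (R_t/R_c)²(T_t/T_c)⁴ = (0.300)² × (3.01)⁴ = 7.388.
F_t/F_c = (L_t/L_c)/(d_t/d_c)² = 7.388 / (3.00)² = 0.8209.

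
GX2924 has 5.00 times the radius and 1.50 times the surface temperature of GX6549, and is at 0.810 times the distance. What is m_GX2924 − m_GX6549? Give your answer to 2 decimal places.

L_GX2924/L_GX6549 = (5.00)²(1.50)⁴ = 126.6.
F_GX2924/F_GX6549 = (L_GX2924/L_GX6549)/(d_GX2924/d_GX6549)² = 126.6/0.6561 = 192.9.
m_GX2924 − m_GX6549 = −2.5 log₁₀(192.9) = -5.71.

-5.71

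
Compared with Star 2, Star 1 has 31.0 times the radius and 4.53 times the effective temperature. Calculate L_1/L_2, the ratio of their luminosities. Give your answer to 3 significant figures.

From the Stefan–Boltzmann law, L ∝ R²T⁴, so
L_1/L_2 = (R_1/R_2)² (T_1/T_2)⁴ = (31.0)² × (4.53)⁴ = 961.0 × 421.1 = 4.047×10^5.

4.05×10^5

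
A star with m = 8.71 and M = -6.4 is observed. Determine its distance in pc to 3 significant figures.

m − M = 5 log₁₀(d/10 pc)
8.71 − (-6.4) = 15.11 = 5 log₁₀(d/10)
d = 10 × 10^(15.11/5) = 10 × 10^3.022 = 1.052×10^4 pc.

1.05×10^4 pc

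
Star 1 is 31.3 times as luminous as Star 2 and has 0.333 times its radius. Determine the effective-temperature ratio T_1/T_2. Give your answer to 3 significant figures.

L ∝ R²T⁴ gives T ∝ (L/R²)^(1/4), so
T_1/T_2 = (31.3 / 0.333²)^(1/4) = (282.3)^(1/4) = 4.099.

4.10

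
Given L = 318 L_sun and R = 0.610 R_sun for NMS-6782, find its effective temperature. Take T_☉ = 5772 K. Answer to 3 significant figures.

T/T_☉ = (L/L_☉)^(1/4) / (R/R_☉)^(1/2)
T = 5772 × (318)^(1/4) / √(0.610) = 5772 × 4.223 / 0.7810 = 3.121×10^4 K.

3.12×10^4 K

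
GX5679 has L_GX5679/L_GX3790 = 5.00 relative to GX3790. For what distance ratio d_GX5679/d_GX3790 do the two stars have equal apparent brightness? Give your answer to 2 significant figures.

Equal flux requires L_GX5679/d_GX5679² = L_GX3790/d_GX3790², so d_GX5679/d_GX3790 = √(L_GX5679/L_GX3790)
= √(5.00) = 2.236.

2.2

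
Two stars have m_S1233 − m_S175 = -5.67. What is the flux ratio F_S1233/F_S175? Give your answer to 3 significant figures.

F_S1233/F_S175 = 10^(−(m_S1233 − m_S175)/2.5) = 10^(5.67/2.5) = 10^2.268 = 185.4.

185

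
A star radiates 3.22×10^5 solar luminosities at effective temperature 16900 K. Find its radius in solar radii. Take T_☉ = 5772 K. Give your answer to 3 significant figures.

66.2 solar radii

R/R_☉ = √(L/L_☉) / (T/T_☉)² = √(3.22×10^5) / (2.928)²
       = 567.5 / 8.573 = 66.19.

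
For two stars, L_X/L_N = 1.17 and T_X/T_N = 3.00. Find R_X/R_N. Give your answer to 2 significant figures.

0.12

L ∝ R²T⁴ gives R ∝ √L / T², so
R_X/R_N = √(1.17) / (3.00)² = 1.082 / 9.000 = 0.1202.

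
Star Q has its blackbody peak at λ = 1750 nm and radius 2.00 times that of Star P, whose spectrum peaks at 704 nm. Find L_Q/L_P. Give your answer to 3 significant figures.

0.105

Wien's law gives T ∝ 1/λ_max, so T_Q/T_P = λ_P/λ_Q = 704/1750 = 0.4023.
Then L ∝ R²T⁴ gives L_Q/L_P = (2.00)² × (0.4023)⁴ = 4.000 × 0.02619 = 0.1048.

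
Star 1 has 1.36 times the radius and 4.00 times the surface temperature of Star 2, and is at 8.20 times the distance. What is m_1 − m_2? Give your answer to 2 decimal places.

L_1/L_2 = (1.36)²(4.00)⁴ = 473.5.
F_1/F_2 = (L_1/L_2)/(d_1/d_2)² = 473.5/67.24 = 7.042.
m_1 − m_2 = −2.5 log₁₀(7.042) = -2.12.

-2.12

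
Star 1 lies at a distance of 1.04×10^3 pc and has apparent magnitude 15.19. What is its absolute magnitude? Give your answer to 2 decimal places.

5.10

M = m − 5 log₁₀(d/10 pc) = 15.19 − 5 log₁₀(1.04×10^3/10)
  = 15.19 − 5 × 2.017 = 15.19 − 10.09 = 5.10.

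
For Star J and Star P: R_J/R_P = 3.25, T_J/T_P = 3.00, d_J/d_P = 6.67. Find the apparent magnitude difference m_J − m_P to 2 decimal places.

-3.21

L_J/L_P = (3.25)²(3.00)⁴ = 855.6.
F_J/F_P = (L_J/L_P)/(d_J/d_P)² = 855.6/44.49 = 19.23.
m_J − m_P = −2.5 log₁₀(19.23) = -3.21.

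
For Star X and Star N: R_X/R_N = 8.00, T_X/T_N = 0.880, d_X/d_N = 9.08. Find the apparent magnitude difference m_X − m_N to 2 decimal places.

0.83

L_X/L_N = (8.00)²(0.880)⁴ = 38.38.
F_X/F_N = (L_X/L_N)/(d_X/d_N)² = 38.38/82.45 = 0.4655.
m_X − m_N = −2.5 log₁₀(0.4655) = 0.83.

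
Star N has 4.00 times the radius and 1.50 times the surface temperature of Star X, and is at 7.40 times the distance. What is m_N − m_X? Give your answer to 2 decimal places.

L_N/L_X = (4.00)²(1.50)⁴ = 81.00.
F_N/F_X = (L_N/L_X)/(d_N/d_X)² = 81.00/54.76 = 1.479.
m_N − m_X = −2.5 log₁₀(1.479) = -0.43.

-0.43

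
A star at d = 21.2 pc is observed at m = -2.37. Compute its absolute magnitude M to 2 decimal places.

-4.00

M = m − 5 log₁₀(d/10 pc) = -2.37 − 5 log₁₀(21.2/10)
  = -2.37 − 5 × 0.326 = -2.37 − 1.63 = -4.00.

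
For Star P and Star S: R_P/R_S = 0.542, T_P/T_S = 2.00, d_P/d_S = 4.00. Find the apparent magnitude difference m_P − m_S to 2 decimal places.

L_P/L_S = (0.542)²(2.00)⁴ = 4.700.
F_P/F_S = (L_P/L_S)/(d_P/d_S)² = 4.700/16.00 = 0.2938.
m_P − m_S = −2.5 log₁₀(0.2938) = 1.33.

1.33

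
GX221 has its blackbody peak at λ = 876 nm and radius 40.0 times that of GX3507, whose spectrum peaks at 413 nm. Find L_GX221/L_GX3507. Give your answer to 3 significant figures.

Wien's law gives T ∝ 1/λ_max, so T_GX221/T_GX3507 = λ_GX3507/λ_GX221 = 413/876 = 0.4715.
Then L ∝ R²T⁴ gives L_GX221/L_GX3507 = (40.0)² × (0.4715)⁴ = 1600 × 0.04941 = 79.05.

79.1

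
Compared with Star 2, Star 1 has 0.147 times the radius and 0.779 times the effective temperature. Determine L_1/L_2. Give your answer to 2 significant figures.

From the Stefan–Boltzmann law, L ∝ R²T⁴, so
L_1/L_2 = (R_1/R_2)² (T_1/T_2)⁴ = (0.147)² × (0.779)⁴ = 0.02161 × 0.3683 = 0.007958.

0.0080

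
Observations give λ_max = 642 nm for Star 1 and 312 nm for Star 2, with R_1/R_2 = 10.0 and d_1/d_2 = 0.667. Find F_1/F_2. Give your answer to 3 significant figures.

Wien's law: T_1/T_2 = λ_2/λ_1 = 312/642 = 0.4860.
L_1/L_2 = (R_1/R_2)²(T_1/T_2)⁴ = (10.0)²(0.4860)⁴ = 5.578.
F_1/F_2 = (L_1/L_2)/(d_1/d_2)² = 5.578/(0.667)² = 12.54.

12.5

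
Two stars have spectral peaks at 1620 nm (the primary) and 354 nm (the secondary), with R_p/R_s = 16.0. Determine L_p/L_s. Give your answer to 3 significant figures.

Wien's law gives T ∝ 1/λ_max, so T_p/T_s = λ_s/λ_p = 354/1620 = 0.2185.
Then L ∝ R²T⁴ gives L_p/L_s = (16.0)² × (0.2185)⁴ = 256.0 × 0.002280 = 0.5837.

0.584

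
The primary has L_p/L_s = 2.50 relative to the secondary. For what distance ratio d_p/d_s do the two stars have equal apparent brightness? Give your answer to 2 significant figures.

1.6

Equal flux requires L_p/d_p² = L_s/d_s², so d_p/d_s = √(L_p/L_s)
= √(2.50) = 1.581.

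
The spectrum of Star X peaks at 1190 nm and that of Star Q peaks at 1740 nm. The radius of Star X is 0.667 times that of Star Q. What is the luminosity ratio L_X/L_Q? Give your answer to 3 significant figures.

2.03

Wien's law gives T ∝ 1/λ_max, so T_X/T_Q = λ_Q/λ_X = 1740/1190 = 1.462.
Then L ∝ R²T⁴ gives L_X/L_Q = (0.667)² × (1.462)⁴ = 0.4449 × 4.571 = 2.034.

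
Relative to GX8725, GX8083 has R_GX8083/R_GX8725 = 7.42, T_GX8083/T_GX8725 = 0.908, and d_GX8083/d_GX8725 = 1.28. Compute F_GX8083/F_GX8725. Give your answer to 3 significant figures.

L_GX8083/L_GX8725 = (R_GX8083/R_GX8725)²(T_GX8083/T_GX8725)⁴ = (7.42)² × (0.908)⁴ = 37.42.
F_GX8083/F_GX8725 = (L_GX8083/L_GX8725)/(d_GX8083/d_GX8725)² = 37.42 / (1.28)² = 22.84.

22.8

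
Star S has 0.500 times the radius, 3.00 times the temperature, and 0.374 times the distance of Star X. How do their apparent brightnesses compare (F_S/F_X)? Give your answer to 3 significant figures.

145

L_S/L_X = (R_S/R_X)²(T_S/T_X)⁴ = (0.500)² × (3.00)⁴ = 20.25.
F_S/F_X = (L_S/L_X)/(d_S/d_X)² = 20.25 / (0.374)² = 144.8.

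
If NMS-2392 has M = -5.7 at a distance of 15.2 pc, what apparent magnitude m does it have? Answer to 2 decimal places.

m = M + 5 log₁₀(d/10 pc) = -5.7 + 5 log₁₀(15.2/10)
  = -5.7 + 5 × 0.182 = -5.7 + 0.91 = -4.79.

-4.79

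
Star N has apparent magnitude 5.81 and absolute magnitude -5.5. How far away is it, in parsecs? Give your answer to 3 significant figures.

m − M = 5 log₁₀(d/10 pc)
5.81 − (-5.5) = 11.31 = 5 log₁₀(d/10)
d = 10 × 10^(11.31/5) = 10 × 10^2.262 = 1828 pc.

1.83×10^3 pc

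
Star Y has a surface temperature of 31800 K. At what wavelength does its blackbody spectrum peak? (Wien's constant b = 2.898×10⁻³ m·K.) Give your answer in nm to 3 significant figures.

91.1 nm

λ_max = b/T = 2.898×10⁻³ / 31800 = 9.11×10^-8 m = 91.13 nm.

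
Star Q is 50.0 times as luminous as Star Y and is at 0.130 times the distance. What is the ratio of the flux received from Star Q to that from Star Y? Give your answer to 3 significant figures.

2.96×10^3

F = L/(4πd²), so F_Q/F_Y = (L_Q/L_Y) / (d_Q/d_Y)²
= 50.0 / (0.130)² = 50.0 / 0.01690 = 2959.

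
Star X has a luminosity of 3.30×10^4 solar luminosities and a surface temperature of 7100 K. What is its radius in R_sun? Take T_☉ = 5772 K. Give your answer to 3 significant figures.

120 R_sun

R/R_☉ = √(L/L_☉) / (T/T_☉)² = √(3.30×10^4) / (1.230)²
       = 181.7 / 1.513 = 120.1.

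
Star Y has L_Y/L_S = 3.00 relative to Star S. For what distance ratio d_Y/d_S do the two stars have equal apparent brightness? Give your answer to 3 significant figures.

1.73

Equal flux requires L_Y/d_Y² = L_S/d_S², so d_Y/d_S = √(L_Y/L_S)
= √(3.00) = 1.732.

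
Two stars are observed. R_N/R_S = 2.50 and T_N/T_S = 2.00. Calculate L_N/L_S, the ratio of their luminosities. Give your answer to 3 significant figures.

100

From the Stefan–Boltzmann law, L ∝ R²T⁴, so
L_N/L_S = (R_N/R_S)² (T_N/T_S)⁴ = (2.50)² × (2.00)⁴ = 6.250 × 16.00 = 100.0.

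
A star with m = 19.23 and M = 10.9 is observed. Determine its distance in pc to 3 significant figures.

463 pc

m − M = 5 log₁₀(d/10 pc)
19.23 − (10.9) = 8.33 = 5 log₁₀(d/10)
d = 10 × 10^(8.33/5) = 10 × 10^1.666 = 463.4 pc.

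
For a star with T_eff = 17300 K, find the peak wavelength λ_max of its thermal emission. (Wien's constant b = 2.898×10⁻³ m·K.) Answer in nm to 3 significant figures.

168 nm

λ_max = b/T = 2.898×10⁻³ / 17300 = 1.68×10^-7 m = 167.5 nm.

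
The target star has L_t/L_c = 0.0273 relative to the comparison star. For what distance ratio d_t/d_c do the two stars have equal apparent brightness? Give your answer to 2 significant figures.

Equal flux requires L_t/d_t² = L_c/d_c², so d_t/d_c = √(L_t/L_c)
= √(0.0273) = 0.1652.

0.17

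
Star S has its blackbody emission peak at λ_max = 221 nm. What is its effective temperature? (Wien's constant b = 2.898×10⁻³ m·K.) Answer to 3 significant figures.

1.31×10^4 K

T = b/λ_max = 2.898×10⁻³ / (221×10⁻⁹) = 1.311×10^4 K.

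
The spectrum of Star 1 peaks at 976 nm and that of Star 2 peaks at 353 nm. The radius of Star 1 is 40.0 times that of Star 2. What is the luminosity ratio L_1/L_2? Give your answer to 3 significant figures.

27.4

Wien's law gives T ∝ 1/λ_max, so T_1/T_2 = λ_2/λ_1 = 353/976 = 0.3617.
Then L ∝ R²T⁴ gives L_1/L_2 = (40.0)² × (0.3617)⁴ = 1600 × 0.01711 = 27.38.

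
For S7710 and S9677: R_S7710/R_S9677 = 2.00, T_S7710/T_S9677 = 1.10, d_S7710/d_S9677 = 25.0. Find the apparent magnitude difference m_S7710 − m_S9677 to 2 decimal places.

L_S7710/L_S9677 = (2.00)²(1.10)⁴ = 5.856.
F_S7710/F_S9677 = (L_S7710/L_S9677)/(d_S7710/d_S9677)² = 5.856/625.0 = 0.009370.
m_S7710 − m_S9677 = −2.5 log₁₀(0.009370) = 5.07.

5.07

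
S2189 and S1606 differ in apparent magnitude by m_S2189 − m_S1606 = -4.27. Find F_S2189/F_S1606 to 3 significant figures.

F_S2189/F_S1606 = 10^(−(m_S2189 − m_S1606)/2.5) = 10^(4.27/2.5) = 10^1.708 = 51.05.

51.1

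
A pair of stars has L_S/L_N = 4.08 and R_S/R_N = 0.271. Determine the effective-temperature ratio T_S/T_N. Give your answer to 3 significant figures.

2.73

L ∝ R²T⁴ gives T ∝ (L/R²)^(1/4), so
T_S/T_N = (4.08 / 0.271²)^(1/4) = (55.55)^(1/4) = 2.730.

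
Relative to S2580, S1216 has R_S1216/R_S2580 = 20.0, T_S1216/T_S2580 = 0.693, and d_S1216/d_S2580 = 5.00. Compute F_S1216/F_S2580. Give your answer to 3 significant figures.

3.69

L_S1216/L_S2580 = (R_S1216/R_S2580)²(T_S1216/T_S2580)⁴ = (20.0)² × (0.693)⁴ = 92.26.
F_S1216/F_S2580 = (L_S1216/L_S2580)/(d_S1216/d_S2580)² = 92.26 / (5.00)² = 3.690.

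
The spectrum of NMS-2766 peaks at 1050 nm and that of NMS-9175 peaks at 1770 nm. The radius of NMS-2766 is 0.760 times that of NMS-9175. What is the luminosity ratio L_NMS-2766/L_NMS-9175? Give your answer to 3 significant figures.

Wien's law gives T ∝ 1/λ_max, so T_NMS-2766/T_NMS-9175 = λ_NMS-9175/λ_NMS-2766 = 1770/1050 = 1.686.
Then L ∝ R²T⁴ gives L_NMS-2766/L_NMS-9175 = (0.760)² × (1.686)⁴ = 0.5776 × 8.075 = 4.664.

4.66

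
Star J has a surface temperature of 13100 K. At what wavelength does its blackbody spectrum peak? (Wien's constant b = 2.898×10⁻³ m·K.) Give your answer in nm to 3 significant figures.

221 nm

λ_max = b/T = 2.898×10⁻³ / 13100 = 2.21×10^-7 m = 221.2 nm.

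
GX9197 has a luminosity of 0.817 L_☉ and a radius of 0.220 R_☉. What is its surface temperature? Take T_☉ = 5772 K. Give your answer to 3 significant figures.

1.17×10^4 K

T/T_☉ = (L/L_☉)^(1/4) / (R/R_☉)^(1/2)
T = 5772 × (0.817)^(1/4) / √(0.220) = 5772 × 0.9507 / 0.4690 = 1.170×10^4 K.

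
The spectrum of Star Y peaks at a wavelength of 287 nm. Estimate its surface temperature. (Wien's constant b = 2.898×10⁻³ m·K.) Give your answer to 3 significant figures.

T = b/λ_max = 2.898×10⁻³ / (287×10⁻⁹) = 1.010×10^4 K.

1.01×10^4 K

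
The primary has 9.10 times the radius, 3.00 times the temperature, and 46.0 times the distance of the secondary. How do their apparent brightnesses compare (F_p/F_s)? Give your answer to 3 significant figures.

3.17

L_p/L_s = (R_p/R_s)²(T_p/T_s)⁴ = (9.10)² × (3.00)⁴ = 6708.
F_p/F_s = (L_p/L_s)/(d_p/d_s)² = 6708 / (46.0)² = 3.170.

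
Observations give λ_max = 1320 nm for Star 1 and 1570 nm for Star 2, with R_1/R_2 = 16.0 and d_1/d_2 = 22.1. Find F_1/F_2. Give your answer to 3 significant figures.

1.05

Wien's law: T_1/T_2 = λ_2/λ_1 = 1570/1320 = 1.189.
L_1/L_2 = (R_1/R_2)²(T_1/T_2)⁴ = (16.0)²(1.189)⁴ = 512.3.
F_1/F_2 = (L_1/L_2)/(d_1/d_2)² = 512.3/(22.1)² = 1.049.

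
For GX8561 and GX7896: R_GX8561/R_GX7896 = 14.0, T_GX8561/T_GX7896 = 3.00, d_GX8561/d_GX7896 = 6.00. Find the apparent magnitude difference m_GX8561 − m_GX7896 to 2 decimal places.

-6.61

L_GX8561/L_GX7896 = (14.0)²(3.00)⁴ = 1.588×10^4.
F_GX8561/F_GX7896 = (L_GX8561/L_GX7896)/(d_GX8561/d_GX7896)² = 1.588×10^4/36.00 = 441.0.
m_GX8561 − m_GX7896 = −2.5 log₁₀(441.0) = -6.61.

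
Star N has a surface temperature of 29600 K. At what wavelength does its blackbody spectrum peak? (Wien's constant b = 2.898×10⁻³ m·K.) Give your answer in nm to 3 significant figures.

λ_max = b/T = 2.898×10⁻³ / 29600 = 9.79×10^-8 m = 97.91 nm.

97.9 nm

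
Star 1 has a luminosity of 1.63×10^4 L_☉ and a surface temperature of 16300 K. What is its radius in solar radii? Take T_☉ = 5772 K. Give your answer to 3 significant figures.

R/R_☉ = √(L/L_☉) / (T/T_☉)² = √(1.63×10^4) / (2.824)²
       = 127.7 / 7.975 = 16.01.

16.0 solar radii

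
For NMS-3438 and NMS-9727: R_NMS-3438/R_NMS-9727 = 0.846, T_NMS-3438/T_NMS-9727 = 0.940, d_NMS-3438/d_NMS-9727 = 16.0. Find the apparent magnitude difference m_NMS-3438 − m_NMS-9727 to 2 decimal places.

6.65

L_NMS-3438/L_NMS-9727 = (0.846)²(0.940)⁴ = 0.5588.
F_NMS-3438/F_NMS-9727 = (L_NMS-3438/L_NMS-9727)/(d_NMS-3438/d_NMS-9727)² = 0.5588/256.0 = 0.002183.
m_NMS-3438 − m_NMS-9727 = −2.5 log₁₀(0.002183) = 6.65.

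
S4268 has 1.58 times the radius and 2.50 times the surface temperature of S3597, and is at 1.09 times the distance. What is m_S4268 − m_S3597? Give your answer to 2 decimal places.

-4.79

L_S4268/L_S3597 = (1.58)²(2.50)⁴ = 97.52.
F_S4268/F_S3597 = (L_S4268/L_S3597)/(d_S4268/d_S3597)² = 97.52/1.188 = 82.08.
m_S4268 − m_S3597 = −2.5 log₁₀(82.08) = -4.79.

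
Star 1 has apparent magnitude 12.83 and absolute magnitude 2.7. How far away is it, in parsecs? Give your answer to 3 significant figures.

1.06×10^3 pc

m − M = 5 log₁₀(d/10 pc)
12.83 − (2.7) = 10.13 = 5 log₁₀(d/10)
d = 10 × 10^(10.13/5) = 10 × 10^2.026 = 1062 pc.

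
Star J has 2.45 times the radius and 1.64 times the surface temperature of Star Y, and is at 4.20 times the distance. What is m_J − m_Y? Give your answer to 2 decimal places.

L_J/L_Y = (2.45)²(1.64)⁴ = 43.42.
F_J/F_Y = (L_J/L_Y)/(d_J/d_Y)² = 43.42/17.64 = 2.462.
m_J − m_Y = −2.5 log₁₀(2.462) = -0.98.

-0.98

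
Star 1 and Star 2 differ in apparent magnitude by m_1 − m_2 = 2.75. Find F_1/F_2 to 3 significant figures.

0.0794

F_1/F_2 = 10^(−(m_1 − m_2)/2.5) = 10^(-2.75/2.5) = 10^-1.100 = 0.07943.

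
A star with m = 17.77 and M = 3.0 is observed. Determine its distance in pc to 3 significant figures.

m − M = 5 log₁₀(d/10 pc)
17.77 − (3.0) = 14.77 = 5 log₁₀(d/10)
d = 10 × 10^(14.77/5) = 10 × 10^2.954 = 8995 pc.

8.99×10^3 pc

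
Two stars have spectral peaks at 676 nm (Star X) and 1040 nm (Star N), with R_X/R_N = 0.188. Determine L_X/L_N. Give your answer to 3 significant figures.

0.198

Wien's law gives T ∝ 1/λ_max, so T_X/T_N = λ_N/λ_X = 1040/676 = 1.538.
Then L ∝ R²T⁴ gives L_X/L_N = (0.188)² × (1.538)⁴ = 0.03534 × 5.602 = 0.1980.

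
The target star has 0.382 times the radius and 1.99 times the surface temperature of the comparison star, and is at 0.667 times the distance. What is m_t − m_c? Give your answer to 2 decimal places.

L_t/L_c = (0.382)²(1.99)⁴ = 2.288.
F_t/F_c = (L_t/L_c)/(d_t/d_c)² = 2.288/0.4449 = 5.144.
m_t − m_c = −2.5 log₁₀(5.144) = -1.78.

-1.78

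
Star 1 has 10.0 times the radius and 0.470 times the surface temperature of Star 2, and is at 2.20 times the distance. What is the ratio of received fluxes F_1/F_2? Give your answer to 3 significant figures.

1.01

L_1/L_2 = (R_1/R_2)²(T_1/T_2)⁴ = (10.0)² × (0.470)⁴ = 4.880.
F_1/F_2 = (L_1/L_2)/(d_1/d_2)² = 4.880 / (2.20)² = 1.008.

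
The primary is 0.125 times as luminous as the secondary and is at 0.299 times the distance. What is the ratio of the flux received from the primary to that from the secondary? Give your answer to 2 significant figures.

F = L/(4πd²), so F_p/F_s = (L_p/L_s) / (d_p/d_s)²
= 0.125 / (0.299)² = 0.125 / 0.08940 = 1.398.

1.4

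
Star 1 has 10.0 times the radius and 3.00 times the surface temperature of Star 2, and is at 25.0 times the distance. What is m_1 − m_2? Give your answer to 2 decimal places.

L_1/L_2 = (10.0)²(3.00)⁴ = 8100.
F_1/F_2 = (L_1/L_2)/(d_1/d_2)² = 8100/625.0 = 12.96.
m_1 − m_2 = −2.5 log₁₀(12.96) = -2.78.

-2.78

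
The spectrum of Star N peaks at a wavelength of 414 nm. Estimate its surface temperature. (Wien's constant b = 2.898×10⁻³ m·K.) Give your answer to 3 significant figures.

T = b/λ_max = 2.898×10⁻³ / (414×10⁻⁹) = 7000 K.

7.00×10^3 K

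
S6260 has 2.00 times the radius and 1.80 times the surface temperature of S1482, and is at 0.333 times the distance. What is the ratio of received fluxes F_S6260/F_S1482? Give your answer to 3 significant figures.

379

L_S6260/L_S1482 = (R_S6260/R_S1482)²(T_S6260/T_S1482)⁴ = (2.00)² × (1.80)⁴ = 41.99.
F_S6260/F_S1482 = (L_S6260/L_S1482)/(d_S6260/d_S1482)² = 41.99 / (0.333)² = 378.7.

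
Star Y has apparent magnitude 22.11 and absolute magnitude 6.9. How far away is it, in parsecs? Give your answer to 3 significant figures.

m − M = 5 log₁₀(d/10 pc)
22.11 − (6.9) = 15.21 = 5 log₁₀(d/10)
d = 10 × 10^(15.21/5) = 10 × 10^3.042 = 1.102×10^4 pc.

1.10×10^4 pc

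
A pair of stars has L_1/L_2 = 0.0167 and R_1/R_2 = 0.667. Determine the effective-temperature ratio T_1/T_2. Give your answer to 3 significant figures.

L ∝ R²T⁴ gives T ∝ (L/R²)^(1/4), so
T_1/T_2 = (0.0167 / 0.667²)^(1/4) = (0.03754)^(1/4) = 0.4402.

0.440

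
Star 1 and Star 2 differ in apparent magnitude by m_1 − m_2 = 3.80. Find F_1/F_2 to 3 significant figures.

F_1/F_2 = 10^(−(m_1 − m_2)/2.5) = 10^(-3.80/2.5) = 10^-1.520 = 0.03020.

0.0302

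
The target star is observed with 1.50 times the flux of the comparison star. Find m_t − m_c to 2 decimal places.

m_t − m_c = −2.5 log₁₀(F_t/F_c) = −2.5 log₁₀(1.50) = −2.5 × (0.176) = -0.440.

-0.44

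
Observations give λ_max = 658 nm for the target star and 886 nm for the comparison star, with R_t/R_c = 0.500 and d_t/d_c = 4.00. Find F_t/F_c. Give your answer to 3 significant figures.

0.0514

Wien's law: T_t/T_c = λ_c/λ_t = 886/658 = 1.347.
L_t/L_c = (R_t/R_c)²(T_t/T_c)⁴ = (0.500)²(1.347)⁴ = 0.8218.
F_t/F_c = (L_t/L_c)/(d_t/d_c)² = 0.8218/(4.00)² = 0.05136.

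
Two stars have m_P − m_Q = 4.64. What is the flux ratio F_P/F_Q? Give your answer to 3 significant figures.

F_P/F_Q = 10^(−(m_P − m_Q)/2.5) = 10^(-4.64/2.5) = 10^-1.856 = 0.01393.

0.0139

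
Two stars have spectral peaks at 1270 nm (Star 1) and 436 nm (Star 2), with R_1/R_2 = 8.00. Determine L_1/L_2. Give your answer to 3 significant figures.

Wien's law gives T ∝ 1/λ_max, so T_1/T_2 = λ_2/λ_1 = 436/1270 = 0.3433.
Then L ∝ R²T⁴ gives L_1/L_2 = (8.00)² × (0.3433)⁴ = 64.00 × 0.01389 = 0.8890.

0.889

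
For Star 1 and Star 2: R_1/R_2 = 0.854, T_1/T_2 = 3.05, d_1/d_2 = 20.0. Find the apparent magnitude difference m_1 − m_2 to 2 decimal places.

L_1/L_2 = (0.854)²(3.05)⁴ = 63.11.
F_1/F_2 = (L_1/L_2)/(d_1/d_2)² = 63.11/400.0 = 0.1578.
m_1 − m_2 = −2.5 log₁₀(0.1578) = 2.00.

2.00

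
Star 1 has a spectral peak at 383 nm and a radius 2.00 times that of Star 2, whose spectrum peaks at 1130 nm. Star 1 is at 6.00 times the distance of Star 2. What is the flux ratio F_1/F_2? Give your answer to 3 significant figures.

8.42

Wien's law: T_1/T_2 = λ_2/λ_1 = 1130/383 = 2.950.
L_1/L_2 = (R_1/R_2)²(T_1/T_2)⁴ = (2.00)²(2.950)⁴ = 303.1.
F_1/F_2 = (L_1/L_2)/(d_1/d_2)² = 303.1/(6.00)² = 8.419.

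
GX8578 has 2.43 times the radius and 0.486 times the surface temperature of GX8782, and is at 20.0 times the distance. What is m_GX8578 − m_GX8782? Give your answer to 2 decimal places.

L_GX8578/L_GX8782 = (2.43)²(0.486)⁴ = 0.3294.
F_GX8578/F_GX8782 = (L_GX8578/L_GX8782)/(d_GX8578/d_GX8782)² = 0.3294/400.0 = 8.236×10^-4.
m_GX8578 − m_GX8782 = −2.5 log₁₀(8.236×10^-4) = 7.71.

7.71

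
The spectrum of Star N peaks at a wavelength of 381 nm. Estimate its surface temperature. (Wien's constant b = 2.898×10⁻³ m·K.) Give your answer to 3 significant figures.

7.61×10^3 K

T = b/λ_max = 2.898×10⁻³ / (381×10⁻⁹) = 7606 K.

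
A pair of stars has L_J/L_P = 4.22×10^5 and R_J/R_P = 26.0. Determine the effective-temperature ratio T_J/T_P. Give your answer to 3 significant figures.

5.00

L ∝ R²T⁴ gives T ∝ (L/R²)^(1/4), so
T_J/T_P = (4.22×10^5 / 26.0²)^(1/4) = (624.3)^(1/4) = 4.999.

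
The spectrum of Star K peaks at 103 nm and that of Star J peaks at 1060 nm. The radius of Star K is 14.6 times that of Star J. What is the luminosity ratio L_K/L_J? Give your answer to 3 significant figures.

Wien's law gives T ∝ 1/λ_max, so T_K/T_J = λ_J/λ_K = 1060/103 = 10.29.
Then L ∝ R²T⁴ gives L_K/L_J = (14.6)² × (10.29)⁴ = 213.2 × 1.122×10^4 = 2.391×10^6.

2.39×10^6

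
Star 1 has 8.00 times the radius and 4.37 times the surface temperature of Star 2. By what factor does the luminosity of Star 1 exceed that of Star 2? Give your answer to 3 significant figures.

From the Stefan–Boltzmann law, L ∝ R²T⁴, so
L_1/L_2 = (R_1/R_2)² (T_1/T_2)⁴ = (8.00)² × (4.37)⁴ = 64.00 × 364.7 = 2.334×10^4.

2.33×10^4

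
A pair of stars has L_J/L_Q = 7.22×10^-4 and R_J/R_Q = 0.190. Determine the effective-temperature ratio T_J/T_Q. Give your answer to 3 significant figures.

0.376

L ∝ R²T⁴ gives T ∝ (L/R²)^(1/4), so
T_J/T_Q = (7.22×10^-4 / 0.190²)^(1/4) = (0.02000)^(1/4) = 0.3761.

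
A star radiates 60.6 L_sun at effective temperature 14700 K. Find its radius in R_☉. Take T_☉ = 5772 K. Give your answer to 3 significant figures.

1.20 R_☉

R/R_☉ = √(L/L_☉) / (T/T_☉)² = √(60.6) / (2.547)²
       = 7.785 / 6.486 = 1.200.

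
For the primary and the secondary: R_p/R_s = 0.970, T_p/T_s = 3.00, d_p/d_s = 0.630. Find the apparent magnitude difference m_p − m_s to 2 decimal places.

-5.71

L_p/L_s = (0.970)²(3.00)⁴ = 76.21.
F_p/F_s = (L_p/L_s)/(d_p/d_s)² = 76.21/0.3969 = 192.0.
m_p − m_s = −2.5 log₁₀(192.0) = -5.71.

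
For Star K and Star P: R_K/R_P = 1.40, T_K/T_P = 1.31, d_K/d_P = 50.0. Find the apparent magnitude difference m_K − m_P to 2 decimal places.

6.59

L_K/L_P = (1.40)²(1.31)⁴ = 5.772.
F_K/F_P = (L_K/L_P)/(d_K/d_P)² = 5.772/2500 = 0.002309.
m_K − m_P = −2.5 log₁₀(0.002309) = 6.59.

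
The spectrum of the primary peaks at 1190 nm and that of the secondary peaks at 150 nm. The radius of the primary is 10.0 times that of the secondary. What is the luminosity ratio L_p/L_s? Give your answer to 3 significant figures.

Wien's law gives T ∝ 1/λ_max, so T_p/T_s = λ_s/λ_p = 150/1190 = 0.1261.
Then L ∝ R²T⁴ gives L_p/L_s = (10.0)² × (0.1261)⁴ = 100.0 × 2.525×10^-4 = 0.02525.

0.0252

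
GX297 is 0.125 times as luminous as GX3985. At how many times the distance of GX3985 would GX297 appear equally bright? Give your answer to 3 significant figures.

0.354

Equal flux requires L_GX297/d_GX297² = L_GX3985/d_GX3985², so d_GX297/d_GX3985 = √(L_GX297/L_GX3985)
= √(0.125) = 0.3536.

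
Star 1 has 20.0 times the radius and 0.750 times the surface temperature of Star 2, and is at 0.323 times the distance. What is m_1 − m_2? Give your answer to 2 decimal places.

-7.71

L_1/L_2 = (20.0)²(0.750)⁴ = 126.6.
F_1/F_2 = (L_1/L_2)/(d_1/d_2)² = 126.6/0.1043 = 1213.
m_1 − m_2 = −2.5 log₁₀(1213) = -7.71.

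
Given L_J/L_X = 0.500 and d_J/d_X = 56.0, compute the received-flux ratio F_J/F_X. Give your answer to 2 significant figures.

1.6×10^-4

F = L/(4πd²), so F_J/F_X = (L_J/L_X) / (d_J/d_X)²
= 0.500 / (56.0)² = 0.500 / 3136 = 1.594×10^-4.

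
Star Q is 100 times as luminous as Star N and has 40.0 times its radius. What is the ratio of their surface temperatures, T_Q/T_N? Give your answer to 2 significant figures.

0.50

L ∝ R²T⁴ gives T ∝ (L/R²)^(1/4), so
T_Q/T_N = (100 / 40.0²)^(1/4) = (0.06250)^(1/4) = 0.5000.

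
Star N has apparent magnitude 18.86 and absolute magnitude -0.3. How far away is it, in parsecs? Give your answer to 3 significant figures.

m − M = 5 log₁₀(d/10 pc)
18.86 − (-0.3) = 19.16 = 5 log₁₀(d/10)
d = 10 × 10^(19.16/5) = 10 × 10^3.832 = 6.792×10^4 pc.

6.79×10^4 pc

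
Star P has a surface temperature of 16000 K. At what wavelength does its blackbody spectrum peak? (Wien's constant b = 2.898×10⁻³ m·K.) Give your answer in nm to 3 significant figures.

λ_max = b/T = 2.898×10⁻³ / 16000 = 1.81×10^-7 m = 181.1 nm.

181 nm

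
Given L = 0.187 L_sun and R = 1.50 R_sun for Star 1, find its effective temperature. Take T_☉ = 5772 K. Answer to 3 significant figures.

T/T_☉ = (L/L_☉)^(1/4) / (R/R_☉)^(1/2)
T = 5772 × (0.187)^(1/4) / √(1.50) = 5772 × 0.6576 / 1.225 = 3099 K.

3.10×10^3 K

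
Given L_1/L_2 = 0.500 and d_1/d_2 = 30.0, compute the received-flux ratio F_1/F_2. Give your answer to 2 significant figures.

5.6×10^-4

F = L/(4πd²), so F_1/F_2 = (L_1/L_2) / (d_1/d_2)²
= 0.500 / (30.0)² = 0.500 / 900.0 = 5.556×10^-4.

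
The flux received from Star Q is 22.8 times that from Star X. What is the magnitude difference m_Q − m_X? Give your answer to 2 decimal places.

-3.39

m_Q − m_X = −2.5 log₁₀(F_Q/F_X) = −2.5 log₁₀(22.8) = −2.5 × (1.358) = -3.395.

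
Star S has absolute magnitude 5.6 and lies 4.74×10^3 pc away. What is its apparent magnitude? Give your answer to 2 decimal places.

18.98

m = M + 5 log₁₀(d/10 pc) = 5.6 + 5 log₁₀(4.74×10^3/10)
  = 5.6 + 5 × 2.676 = 5.6 + 13.38 = 18.98.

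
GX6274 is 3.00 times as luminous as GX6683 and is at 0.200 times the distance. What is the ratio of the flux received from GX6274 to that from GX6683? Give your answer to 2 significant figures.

F = L/(4πd²), so F_GX6274/F_GX6683 = (L_GX6274/L_GX6683) / (d_GX6274/d_GX6683)²
= 3.00 / (0.200)² = 3.00 / 0.04000 = 75.00.

75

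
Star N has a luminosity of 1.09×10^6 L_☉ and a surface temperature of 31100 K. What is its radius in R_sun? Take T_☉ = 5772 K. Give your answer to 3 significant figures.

R/R_☉ = √(L/L_☉) / (T/T_☉)² = √(1.09×10^6) / (5.388)²
       = 1044 / 29.03 = 35.96.

36.0 R_sun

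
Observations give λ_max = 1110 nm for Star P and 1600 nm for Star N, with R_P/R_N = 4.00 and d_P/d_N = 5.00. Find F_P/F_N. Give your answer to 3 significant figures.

Wien's law: T_P/T_N = λ_N/λ_P = 1600/1110 = 1.441.
L_P/L_N = (R_P/R_N)²(T_P/T_N)⁴ = (4.00)²(1.441)⁴ = 69.07.
F_P/F_N = (L_P/L_N)/(d_P/d_N)² = 69.07/(5.00)² = 2.763.

2.76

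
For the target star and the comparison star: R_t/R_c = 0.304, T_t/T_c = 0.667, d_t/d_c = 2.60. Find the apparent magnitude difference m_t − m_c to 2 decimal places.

6.42

L_t/L_c = (0.304)²(0.667)⁴ = 0.01829.
F_t/F_c = (L_t/L_c)/(d_t/d_c)² = 0.01829/6.760 = 0.002706.
m_t − m_c = −2.5 log₁₀(0.002706) = 6.42.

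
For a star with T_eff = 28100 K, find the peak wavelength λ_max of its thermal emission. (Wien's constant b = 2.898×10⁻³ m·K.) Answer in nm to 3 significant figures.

103 nm

λ_max = b/T = 2.898×10⁻³ / 28100 = 1.03×10^-7 m = 103.1 nm.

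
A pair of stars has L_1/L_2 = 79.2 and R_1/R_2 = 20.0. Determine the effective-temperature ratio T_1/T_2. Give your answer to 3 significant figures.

L ∝ R²T⁴ gives T ∝ (L/R²)^(1/4), so
T_1/T_2 = (79.2 / 20.0²)^(1/4) = (0.1980)^(1/4) = 0.6671.

0.667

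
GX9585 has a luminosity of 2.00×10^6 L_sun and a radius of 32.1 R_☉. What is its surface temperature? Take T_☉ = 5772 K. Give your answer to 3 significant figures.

3.83×10^4 K

T/T_☉ = (L/L_☉)^(1/4) / (R/R_☉)^(1/2)
T = 5772 × (2.00×10^6)^(1/4) / √(32.1) = 5772 × 37.61 / 5.666 = 3.831×10^4 K.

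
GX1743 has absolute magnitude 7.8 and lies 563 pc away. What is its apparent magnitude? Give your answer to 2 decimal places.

16.55

m = M + 5 log₁₀(d/10 pc) = 7.8 + 5 log₁₀(563/10)
  = 7.8 + 5 × 1.751 = 7.8 + 8.75 = 16.55.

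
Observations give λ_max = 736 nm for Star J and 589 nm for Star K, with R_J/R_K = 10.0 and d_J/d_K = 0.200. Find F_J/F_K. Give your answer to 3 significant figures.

1.03×10^3

Wien's law: T_J/T_K = λ_K/λ_J = 589/736 = 0.8003.
L_J/L_K = (R_J/R_K)²(T_J/T_K)⁴ = (10.0)²(0.8003)⁴ = 41.02.
F_J/F_K = (L_J/L_K)/(d_J/d_K)² = 41.02/(0.200)² = 1025.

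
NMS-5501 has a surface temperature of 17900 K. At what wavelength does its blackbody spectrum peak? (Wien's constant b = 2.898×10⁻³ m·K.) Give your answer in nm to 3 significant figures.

162 nm

λ_max = b/T = 2.898×10⁻³ / 17900 = 1.62×10^-7 m = 161.9 nm.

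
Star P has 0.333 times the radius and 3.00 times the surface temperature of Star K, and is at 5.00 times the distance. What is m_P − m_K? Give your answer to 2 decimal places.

1.11

L_P/L_K = (0.333)²(3.00)⁴ = 8.982.
F_P/F_K = (L_P/L_K)/(d_P/d_K)² = 8.982/25.00 = 0.3593.
m_P − m_K = −2.5 log₁₀(0.3593) = 1.11.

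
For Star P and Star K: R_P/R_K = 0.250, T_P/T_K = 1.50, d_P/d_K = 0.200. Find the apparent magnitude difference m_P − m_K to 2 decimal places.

-2.25

L_P/L_K = (0.250)²(1.50)⁴ = 0.3164.
F_P/F_K = (L_P/L_K)/(d_P/d_K)² = 0.3164/0.04000 = 7.910.
m_P − m_K = −2.5 log₁₀(7.910) = -2.25.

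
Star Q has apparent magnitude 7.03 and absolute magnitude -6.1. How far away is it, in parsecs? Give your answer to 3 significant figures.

m − M = 5 log₁₀(d/10 pc)
7.03 − (-6.1) = 13.13 = 5 log₁₀(d/10)
d = 10 × 10^(13.13/5) = 10 × 10^2.626 = 4227 pc.

4.23×10^3 pc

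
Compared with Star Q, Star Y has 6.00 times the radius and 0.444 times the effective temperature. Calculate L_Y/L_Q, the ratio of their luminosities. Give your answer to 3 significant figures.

From the Stefan–Boltzmann law, L ∝ R²T⁴, so
L_Y/L_Q = (R_Y/R_Q)² (T_Y/T_Q)⁴ = (6.00)² × (0.444)⁴ = 36.00 × 0.03886 = 1.399.

1.40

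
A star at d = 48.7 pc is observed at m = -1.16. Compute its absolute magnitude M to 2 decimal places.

-4.60

M = m − 5 log₁₀(d/10 pc) = -1.16 − 5 log₁₀(48.7/10)
  = -1.16 − 5 × 0.688 = -1.16 − 3.44 = -4.60.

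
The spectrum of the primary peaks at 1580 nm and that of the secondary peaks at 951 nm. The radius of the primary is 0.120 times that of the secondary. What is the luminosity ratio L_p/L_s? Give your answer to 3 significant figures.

0.00189

Wien's law gives T ∝ 1/λ_max, so T_p/T_s = λ_s/λ_p = 951/1580 = 0.6019.
Then L ∝ R²T⁴ gives L_p/L_s = (0.120)² × (0.6019)⁴ = 0.01440 × 0.1312 = 0.001890.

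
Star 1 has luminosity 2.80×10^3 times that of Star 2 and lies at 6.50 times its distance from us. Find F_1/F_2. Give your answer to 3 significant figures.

66.3

F = L/(4πd²), so F_1/F_2 = (L_1/L_2) / (d_1/d_2)²
= 2.80×10^3 / (6.50)² = 2.80×10^3 / 42.25 = 66.27.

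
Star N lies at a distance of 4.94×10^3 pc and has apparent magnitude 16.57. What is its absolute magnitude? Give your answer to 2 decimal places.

M = m − 5 log₁₀(d/10 pc) = 16.57 − 5 log₁₀(4.94×10^3/10)
  = 16.57 − 5 × 2.694 = 16.57 − 13.47 = 3.10.

3.10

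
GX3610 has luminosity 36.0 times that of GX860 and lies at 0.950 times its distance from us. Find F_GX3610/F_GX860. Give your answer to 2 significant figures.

F = L/(4πd²), so F_GX3610/F_GX860 = (L_GX3610/L_GX860) / (d_GX3610/d_GX860)²
= 36.0 / (0.950)² = 36.0 / 0.9025 = 39.89.

40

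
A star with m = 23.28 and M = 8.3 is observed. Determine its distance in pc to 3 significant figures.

9.91×10^3 pc

m − M = 5 log₁₀(d/10 pc)
23.28 − (8.3) = 14.98 = 5 log₁₀(d/10)
d = 10 × 10^(14.98/5) = 10 × 10^2.996 = 9908 pc.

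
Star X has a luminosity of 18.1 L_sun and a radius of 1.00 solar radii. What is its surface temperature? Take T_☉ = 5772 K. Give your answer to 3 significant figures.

1.19×10^4 K

T/T_☉ = (L/L_☉)^(1/4) / (R/R_☉)^(1/2)
T = 5772 × (18.1)^(1/4) / √(1.00) = 5772 × 2.063 / 1.000 = 1.191×10^4 K.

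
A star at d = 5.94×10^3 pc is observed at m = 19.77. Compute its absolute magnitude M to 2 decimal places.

5.90

M = m − 5 log₁₀(d/10 pc) = 19.77 − 5 log₁₀(5.94×10^3/10)
  = 19.77 − 5 × 2.774 = 19.77 − 13.87 = 5.90.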